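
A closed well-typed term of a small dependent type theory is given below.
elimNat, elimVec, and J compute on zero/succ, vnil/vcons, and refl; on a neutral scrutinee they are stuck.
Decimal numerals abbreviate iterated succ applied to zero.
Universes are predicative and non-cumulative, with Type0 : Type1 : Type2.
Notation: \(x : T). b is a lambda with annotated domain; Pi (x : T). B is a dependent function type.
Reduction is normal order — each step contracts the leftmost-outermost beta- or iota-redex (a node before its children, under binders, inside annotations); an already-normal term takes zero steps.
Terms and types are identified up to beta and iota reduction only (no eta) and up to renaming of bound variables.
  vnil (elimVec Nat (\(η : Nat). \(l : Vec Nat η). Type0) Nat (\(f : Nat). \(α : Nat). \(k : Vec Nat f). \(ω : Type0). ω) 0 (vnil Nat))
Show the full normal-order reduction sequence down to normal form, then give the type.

reduction (normal order):
  vnil (elimVec Nat (\(η : Nat). \(l : Vec Nat η). Type0) Nat (\(f : Nat). \(α : Nat). \(k : Vec Nat f). \(ω : Type0). ω) 0 (vnil Nat))
  ~> vnil Nat
inferred type:
  Vec Nat 0


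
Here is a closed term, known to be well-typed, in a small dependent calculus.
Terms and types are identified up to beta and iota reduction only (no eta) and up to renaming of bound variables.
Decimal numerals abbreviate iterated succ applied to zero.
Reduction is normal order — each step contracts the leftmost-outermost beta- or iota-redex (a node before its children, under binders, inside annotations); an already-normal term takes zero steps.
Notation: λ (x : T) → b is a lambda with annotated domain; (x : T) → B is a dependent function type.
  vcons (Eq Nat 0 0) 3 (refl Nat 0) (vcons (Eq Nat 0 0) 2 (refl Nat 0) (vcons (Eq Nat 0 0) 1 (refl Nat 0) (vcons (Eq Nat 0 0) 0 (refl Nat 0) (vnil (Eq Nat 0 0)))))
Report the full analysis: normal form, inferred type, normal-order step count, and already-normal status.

normal form:
  vcons (Eq Nat 0 0) 3 (refl Nat 0) (vcons (Eq Nat 0 0) 2 (refl Nat 0) (vcons (Eq Nat 0 0) 1 (refl Nat 0) (vcons (Eq Nat 0 0) 0 (refl Nat 0) (vnil (Eq Nat 0 0)))))
inferred type:
  Vec (Eq Nat 0 0) 4
normal-order step count: 0
already normal: yes


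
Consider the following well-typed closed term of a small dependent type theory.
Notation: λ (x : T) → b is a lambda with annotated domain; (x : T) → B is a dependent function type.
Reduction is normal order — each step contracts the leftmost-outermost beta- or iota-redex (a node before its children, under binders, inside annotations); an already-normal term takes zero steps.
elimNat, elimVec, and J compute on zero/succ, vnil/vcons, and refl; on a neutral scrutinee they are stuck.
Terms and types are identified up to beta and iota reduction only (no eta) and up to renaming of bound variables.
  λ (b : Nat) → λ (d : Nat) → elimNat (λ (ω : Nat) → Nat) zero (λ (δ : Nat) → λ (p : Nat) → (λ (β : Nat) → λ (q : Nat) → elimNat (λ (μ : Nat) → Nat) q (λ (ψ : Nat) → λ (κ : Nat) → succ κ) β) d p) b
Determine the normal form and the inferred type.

reduced normal form:
  λ (b : Nat) → λ (d : Nat) → elimNat (λ (ω : Nat) → Nat) zero (λ (δ : Nat) → λ (p : Nat) → elimNat (λ (β : Nat) → Nat) p (λ (q : Nat) → λ (μ : Nat) → succ μ) d) b
the term's type:
  (b : Nat) → (d : Nat) → Nat
observation: normalization takes exactly 2 steps under the normal-order strategy.


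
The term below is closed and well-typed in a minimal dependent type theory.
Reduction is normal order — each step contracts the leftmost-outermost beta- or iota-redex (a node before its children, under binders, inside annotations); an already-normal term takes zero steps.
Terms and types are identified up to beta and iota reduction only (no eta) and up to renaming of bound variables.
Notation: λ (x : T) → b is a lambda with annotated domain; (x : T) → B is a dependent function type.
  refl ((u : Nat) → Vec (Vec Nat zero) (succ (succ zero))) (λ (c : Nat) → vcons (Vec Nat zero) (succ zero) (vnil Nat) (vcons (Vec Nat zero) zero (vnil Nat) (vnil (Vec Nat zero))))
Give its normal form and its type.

resulting normal form:
  refl ((u : Nat) → Vec (Vec Nat zero) (succ (succ zero))) (λ (c : Nat) → vcons (Vec Nat zero) (succ zero) (vnil Nat) (vcons (Vec Nat zero) zero (vnil Nat) (vnil (Vec Nat zero))))
type:
  Eq ((u : Nat) → Vec (Vec Nat zero) (succ (succ zero))) (λ (c : Nat) → vcons (Vec Nat zero) (succ zero) (vnil Nat) (vcons (Vec Nat zero) zero (vnil Nat) (vnil (Vec Nat zero)))) (λ (d : Nat) → vcons (Vec Nat zero) (succ zero) (vnil Nat) (vcons (Vec Nat zero) zero (vnil Nat) (vnil (Vec Nat zero))))


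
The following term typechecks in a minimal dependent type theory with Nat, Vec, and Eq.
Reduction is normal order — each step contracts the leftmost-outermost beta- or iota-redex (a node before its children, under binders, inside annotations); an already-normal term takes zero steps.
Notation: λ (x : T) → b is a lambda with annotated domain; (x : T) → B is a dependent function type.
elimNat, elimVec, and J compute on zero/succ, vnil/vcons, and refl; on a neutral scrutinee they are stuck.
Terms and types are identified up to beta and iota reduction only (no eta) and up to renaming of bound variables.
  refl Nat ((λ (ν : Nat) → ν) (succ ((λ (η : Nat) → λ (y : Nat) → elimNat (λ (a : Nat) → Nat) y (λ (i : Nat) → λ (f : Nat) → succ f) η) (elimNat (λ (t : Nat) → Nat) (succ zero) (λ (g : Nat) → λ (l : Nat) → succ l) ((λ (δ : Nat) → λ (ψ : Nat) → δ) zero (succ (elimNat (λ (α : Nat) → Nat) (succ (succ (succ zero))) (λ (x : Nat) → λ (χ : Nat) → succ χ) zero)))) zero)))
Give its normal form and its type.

normal form:
  refl Nat (succ (succ zero))
type:
  Eq Nat (succ (succ zero)) (succ (succ zero))
observation: the term reaches its normal form after 10 normal-order steps.


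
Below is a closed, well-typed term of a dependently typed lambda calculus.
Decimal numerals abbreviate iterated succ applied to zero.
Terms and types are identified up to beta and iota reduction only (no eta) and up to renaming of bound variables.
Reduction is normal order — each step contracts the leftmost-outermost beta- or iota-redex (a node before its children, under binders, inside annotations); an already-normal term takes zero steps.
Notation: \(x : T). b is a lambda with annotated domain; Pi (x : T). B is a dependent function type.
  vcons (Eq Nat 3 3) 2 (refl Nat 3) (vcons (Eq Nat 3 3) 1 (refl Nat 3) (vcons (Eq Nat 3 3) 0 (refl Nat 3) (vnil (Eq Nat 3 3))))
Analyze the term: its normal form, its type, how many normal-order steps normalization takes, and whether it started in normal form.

resulting normal form:
  vcons (Eq Nat 3 3) 2 (refl Nat 3) (vcons (Eq Nat 3 3) 1 (refl Nat 3) (vcons (Eq Nat 3 3) 0 (refl Nat 3) (vnil (Eq Nat 3 3))))
type:
  Vec (Eq Nat 3 3) 3
steps to reach normal form (normal order): 0
already normal: yes


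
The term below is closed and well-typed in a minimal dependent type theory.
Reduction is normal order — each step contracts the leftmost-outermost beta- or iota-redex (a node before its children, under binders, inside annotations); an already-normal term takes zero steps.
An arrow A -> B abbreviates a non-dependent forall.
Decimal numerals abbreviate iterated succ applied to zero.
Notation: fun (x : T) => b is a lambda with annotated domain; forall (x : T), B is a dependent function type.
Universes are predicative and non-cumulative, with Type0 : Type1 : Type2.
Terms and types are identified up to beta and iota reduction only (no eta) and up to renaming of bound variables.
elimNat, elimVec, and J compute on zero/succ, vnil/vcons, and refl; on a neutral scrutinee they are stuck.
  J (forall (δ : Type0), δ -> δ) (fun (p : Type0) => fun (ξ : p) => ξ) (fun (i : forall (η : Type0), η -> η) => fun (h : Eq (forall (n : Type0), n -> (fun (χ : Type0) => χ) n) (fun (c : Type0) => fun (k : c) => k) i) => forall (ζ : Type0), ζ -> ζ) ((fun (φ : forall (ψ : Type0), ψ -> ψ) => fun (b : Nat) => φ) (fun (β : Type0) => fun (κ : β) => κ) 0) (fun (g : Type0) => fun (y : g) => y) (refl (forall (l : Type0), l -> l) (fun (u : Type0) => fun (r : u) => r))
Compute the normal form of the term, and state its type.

resulting normal form:
  fun (δ : Type0) => fun (p : δ) => p
the term's type:
  forall (δ : Type0), δ -> δ


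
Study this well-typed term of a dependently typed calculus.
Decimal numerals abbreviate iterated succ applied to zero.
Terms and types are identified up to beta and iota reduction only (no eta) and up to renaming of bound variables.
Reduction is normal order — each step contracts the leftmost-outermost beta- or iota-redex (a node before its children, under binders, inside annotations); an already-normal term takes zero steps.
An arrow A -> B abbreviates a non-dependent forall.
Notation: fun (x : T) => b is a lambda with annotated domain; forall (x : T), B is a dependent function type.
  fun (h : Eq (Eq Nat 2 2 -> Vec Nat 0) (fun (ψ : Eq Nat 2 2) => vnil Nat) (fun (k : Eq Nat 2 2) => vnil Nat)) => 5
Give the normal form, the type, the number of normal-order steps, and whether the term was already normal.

reduced normal form:
  fun (h : Eq (Eq Nat 2 2 -> Vec Nat 0) (fun (ψ : Eq Nat 2 2) => vnil Nat) (fun (k : Eq Nat 2 2) => vnil Nat)) => 5
inferred type:
  Eq (Eq Nat 2 2 -> Vec Nat 0) (fun (h : Eq Nat 2 2) => vnil Nat) (fun (ψ : Eq Nat 2 2) => vnil Nat) -> Nat
normal-order step count: 0
started in normal form: yes


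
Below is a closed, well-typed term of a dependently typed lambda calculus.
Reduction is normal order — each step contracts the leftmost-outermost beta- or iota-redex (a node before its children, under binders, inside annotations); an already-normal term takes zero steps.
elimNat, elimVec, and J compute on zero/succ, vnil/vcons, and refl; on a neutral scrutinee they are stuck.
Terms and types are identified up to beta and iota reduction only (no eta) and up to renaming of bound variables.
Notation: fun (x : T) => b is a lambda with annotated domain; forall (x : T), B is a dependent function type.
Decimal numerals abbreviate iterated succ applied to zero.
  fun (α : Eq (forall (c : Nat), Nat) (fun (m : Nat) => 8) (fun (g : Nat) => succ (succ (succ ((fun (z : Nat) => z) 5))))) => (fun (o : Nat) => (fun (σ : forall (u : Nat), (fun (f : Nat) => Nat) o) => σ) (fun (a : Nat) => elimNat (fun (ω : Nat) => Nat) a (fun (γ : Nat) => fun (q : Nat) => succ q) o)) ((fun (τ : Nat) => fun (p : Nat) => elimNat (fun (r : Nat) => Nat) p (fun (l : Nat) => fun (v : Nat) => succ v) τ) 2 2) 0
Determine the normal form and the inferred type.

reduced normal form:
  fun (α : Eq (forall (c : Nat), Nat) (fun (m : Nat) => 8) (fun (g : Nat) => 8)) => 4
the term's type:
  forall (α : Eq (forall (c : Nat), Nat) (fun (m : Nat) => 8) (fun (g : Nat) => 8)), Nat
observation: normalization takes exactly 26 steps under the normal-order strategy.


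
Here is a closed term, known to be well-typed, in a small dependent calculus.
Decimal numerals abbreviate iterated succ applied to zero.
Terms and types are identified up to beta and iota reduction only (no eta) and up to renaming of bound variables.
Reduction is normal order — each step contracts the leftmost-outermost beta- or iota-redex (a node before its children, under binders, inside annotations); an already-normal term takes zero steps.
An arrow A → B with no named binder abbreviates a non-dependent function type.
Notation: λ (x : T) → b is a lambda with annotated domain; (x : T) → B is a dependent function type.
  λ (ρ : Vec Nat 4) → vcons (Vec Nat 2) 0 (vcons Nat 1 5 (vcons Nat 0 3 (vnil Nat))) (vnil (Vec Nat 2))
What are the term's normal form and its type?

reduced normal form:
  λ (ρ : Vec Nat 4) → vcons (Vec Nat 2) 0 (vcons Nat 1 5 (vcons Nat 0 3 (vnil Nat))) (vnil (Vec Nat 2))
inferred type:
  Vec Nat 4 → Vec (Vec Nat 2) 1
observation: the term is already in normal form.


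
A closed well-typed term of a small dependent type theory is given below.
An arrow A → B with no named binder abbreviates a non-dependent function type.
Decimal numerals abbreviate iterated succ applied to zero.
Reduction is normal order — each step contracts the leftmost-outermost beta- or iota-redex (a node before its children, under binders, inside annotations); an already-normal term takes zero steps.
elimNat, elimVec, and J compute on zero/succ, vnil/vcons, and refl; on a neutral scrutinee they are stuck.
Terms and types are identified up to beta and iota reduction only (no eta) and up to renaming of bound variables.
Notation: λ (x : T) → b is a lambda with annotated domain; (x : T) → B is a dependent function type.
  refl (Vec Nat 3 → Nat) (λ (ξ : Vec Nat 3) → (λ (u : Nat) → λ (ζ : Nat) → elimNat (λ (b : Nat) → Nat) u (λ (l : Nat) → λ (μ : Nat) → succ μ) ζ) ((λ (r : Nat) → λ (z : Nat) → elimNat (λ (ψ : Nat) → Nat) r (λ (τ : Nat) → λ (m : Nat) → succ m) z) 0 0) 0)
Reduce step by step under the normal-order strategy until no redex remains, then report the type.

reduction (normal order):
  refl (Vec Nat 3 → Nat) (λ (ξ : Vec Nat 3) → (λ (u : Nat) → λ (ζ : Nat) → elimNat (λ (b : Nat) → Nat) u (λ (l : Nat) → λ (μ : Nat) → succ μ) ζ) ((λ (r : Nat) → λ (z : Nat) → elimNat (λ (ψ : Nat) → Nat) r (λ (τ : Nat) → λ (m : Nat) → succ m) z) 0 0) 0)
  ~> refl (Vec Nat 3 → Nat) (λ (ξ : Vec Nat 3) → (λ (u : Nat) → elimNat (λ (ζ : Nat) → Nat) ((λ (b : Nat) → λ (l : Nat) → elimNat (λ (μ : Nat) → Nat) b (λ (r : Nat) → λ (z : Nat) → succ z) l) 0 0) (λ (ψ : Nat) → λ (τ : Nat) → succ τ) u) 0)
  ~> refl (Vec Nat 3 → Nat) (λ (ξ : Vec Nat 3) → elimNat (λ (u : Nat) → Nat) ((λ (ζ : Nat) → λ (b : Nat) → elimNat (λ (l : Nat) → Nat) ζ (λ (μ : Nat) → λ (r : Nat) → succ r) b) 0 0) (λ (z : Nat) → λ (ψ : Nat) → succ ψ) 0)
  ~> refl (Vec Nat 3 → Nat) (λ (ξ : Vec Nat 3) → (λ (u : Nat) → λ (ζ : Nat) → elimNat (λ (b : Nat) → Nat) u (λ (l : Nat) → λ (μ : Nat) → succ μ) ζ) 0 0)
  ~> refl (Vec Nat 3 → Nat) (λ (ξ : Vec Nat 3) → (λ (u : Nat) → elimNat (λ (ζ : Nat) → Nat) 0 (λ (b : Nat) → λ (l : Nat) → succ l) u) 0)
  ~> refl (Vec Nat 3 → Nat) (λ (ξ : Vec Nat 3) → elimNat (λ (u : Nat) → Nat) 0 (λ (ζ : Nat) → λ (b : Nat) → succ b) 0)
  ~> refl (Vec Nat 3 → Nat) (λ (ξ : Vec Nat 3) → 0)
type:
  Eq (Vec Nat 3 → Nat) (λ (ξ : Vec Nat 3) → 0) (λ (u : Vec Nat 3) → 0)


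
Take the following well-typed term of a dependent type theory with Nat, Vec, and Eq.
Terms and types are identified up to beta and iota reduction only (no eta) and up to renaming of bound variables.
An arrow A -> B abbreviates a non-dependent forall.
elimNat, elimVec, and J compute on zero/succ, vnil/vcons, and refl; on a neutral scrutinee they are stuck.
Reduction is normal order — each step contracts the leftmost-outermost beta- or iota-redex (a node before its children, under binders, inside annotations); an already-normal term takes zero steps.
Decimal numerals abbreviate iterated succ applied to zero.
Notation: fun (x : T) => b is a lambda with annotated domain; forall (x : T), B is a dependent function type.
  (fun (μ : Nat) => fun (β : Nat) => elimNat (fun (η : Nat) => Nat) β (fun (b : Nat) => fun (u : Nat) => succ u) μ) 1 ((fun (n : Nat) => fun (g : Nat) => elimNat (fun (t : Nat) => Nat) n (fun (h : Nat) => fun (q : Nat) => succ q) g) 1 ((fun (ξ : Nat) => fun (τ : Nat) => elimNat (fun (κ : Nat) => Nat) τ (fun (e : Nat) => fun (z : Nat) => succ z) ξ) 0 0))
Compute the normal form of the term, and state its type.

resulting normal form:
  2
inferred type:
  Nat


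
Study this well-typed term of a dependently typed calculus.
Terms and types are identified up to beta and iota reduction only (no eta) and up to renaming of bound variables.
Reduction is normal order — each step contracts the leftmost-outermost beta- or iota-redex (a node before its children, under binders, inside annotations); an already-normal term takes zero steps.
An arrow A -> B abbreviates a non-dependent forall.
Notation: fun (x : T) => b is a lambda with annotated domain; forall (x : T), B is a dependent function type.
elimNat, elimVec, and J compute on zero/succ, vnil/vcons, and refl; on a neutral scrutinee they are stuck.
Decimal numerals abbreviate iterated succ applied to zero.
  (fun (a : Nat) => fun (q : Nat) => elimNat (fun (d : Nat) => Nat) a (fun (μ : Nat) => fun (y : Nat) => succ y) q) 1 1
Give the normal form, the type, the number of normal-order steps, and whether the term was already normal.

resulting normal form:
  2
inferred type:
  Nat
reduction steps (normal order): 6
started in normal form: no
first contracted redex: a beta-redex


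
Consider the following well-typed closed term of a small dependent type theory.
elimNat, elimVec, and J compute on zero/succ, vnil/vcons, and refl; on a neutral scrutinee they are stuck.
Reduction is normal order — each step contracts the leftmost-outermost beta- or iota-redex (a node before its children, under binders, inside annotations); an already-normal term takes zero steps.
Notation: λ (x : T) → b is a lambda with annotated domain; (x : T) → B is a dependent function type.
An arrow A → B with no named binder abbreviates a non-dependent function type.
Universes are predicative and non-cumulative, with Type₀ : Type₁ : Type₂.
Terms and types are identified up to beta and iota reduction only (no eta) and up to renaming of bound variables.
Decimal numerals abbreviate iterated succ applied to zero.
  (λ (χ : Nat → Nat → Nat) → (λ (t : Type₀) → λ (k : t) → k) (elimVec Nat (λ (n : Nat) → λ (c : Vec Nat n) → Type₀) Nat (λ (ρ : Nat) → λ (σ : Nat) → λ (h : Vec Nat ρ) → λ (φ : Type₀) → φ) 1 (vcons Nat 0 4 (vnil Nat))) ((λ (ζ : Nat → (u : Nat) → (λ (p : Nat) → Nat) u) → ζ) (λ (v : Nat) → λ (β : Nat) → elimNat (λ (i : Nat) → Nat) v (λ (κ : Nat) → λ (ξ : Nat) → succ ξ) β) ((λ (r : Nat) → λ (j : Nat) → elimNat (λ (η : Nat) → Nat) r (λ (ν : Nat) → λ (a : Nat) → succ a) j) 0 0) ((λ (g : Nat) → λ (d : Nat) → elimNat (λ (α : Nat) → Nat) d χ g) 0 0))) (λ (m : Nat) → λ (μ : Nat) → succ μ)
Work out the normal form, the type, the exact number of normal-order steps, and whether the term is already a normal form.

resulting normal form:
  0
inferred type:
  Nat
steps to reach normal form (normal order): 13
already normal: no
first redex: a beta-redex


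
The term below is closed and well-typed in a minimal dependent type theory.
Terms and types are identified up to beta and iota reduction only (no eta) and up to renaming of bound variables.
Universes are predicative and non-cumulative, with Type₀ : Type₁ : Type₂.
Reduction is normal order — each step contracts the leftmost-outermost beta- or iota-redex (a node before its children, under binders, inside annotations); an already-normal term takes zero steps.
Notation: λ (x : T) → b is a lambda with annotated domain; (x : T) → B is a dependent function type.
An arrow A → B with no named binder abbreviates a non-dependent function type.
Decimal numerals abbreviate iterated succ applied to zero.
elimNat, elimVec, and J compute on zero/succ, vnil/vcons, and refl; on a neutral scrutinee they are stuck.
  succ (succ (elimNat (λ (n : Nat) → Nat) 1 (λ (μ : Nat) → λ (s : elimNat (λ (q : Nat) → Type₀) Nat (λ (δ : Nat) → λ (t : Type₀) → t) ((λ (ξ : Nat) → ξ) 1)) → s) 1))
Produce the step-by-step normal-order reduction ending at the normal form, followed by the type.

normal-order reduction sequence:
  succ (succ (elimNat (λ (n : Nat) → Nat) 1 (λ (μ : Nat) → λ (s : elimNat (λ (q : Nat) → Type₀) Nat (λ (δ : Nat) → λ (t : Type₀) → t) ((λ (ξ : Nat) → ξ) 1)) → s) 1))
  ~> succ (succ ((λ (n : Nat) → λ (μ : elimNat (λ (s : Nat) → Type₀) Nat (λ (q : Nat) → λ (δ : Type₀) → δ) ((λ (t : Nat) → t) 1)) → μ) 0 (elimNat (λ (ξ : Nat) → Nat) 1 (λ (z : Nat) → λ (g : elimNat (λ (x : Nat) → Type₀) Nat (λ (ν : Nat) → λ (a : Type₀) → a) ((λ (ε : Nat) → ε) 1)) → g) 0)))
  ~> succ (succ ((λ (n : elimNat (λ (μ : Nat) → Type₀) Nat (λ (s : Nat) → λ (q : Type₀) → q) ((λ (δ : Nat) → δ) 1)) → n) (elimNat (λ (t : Nat) → Nat) 1 (λ (ξ : Nat) → λ (z : elimNat (λ (g : Nat) → Type₀) Nat (λ (x : Nat) → λ (ν : Type₀) → ν) ((λ (a : Nat) → a) 1)) → z) 0)))
  ~> succ (succ (elimNat (λ (n : Nat) → Nat) 1 (λ (μ : Nat) → λ (s : elimNat (λ (q : Nat) → Type₀) Nat (λ (δ : Nat) → λ (t : Type₀) → t) ((λ (ξ : Nat) → ξ) 1)) → s) 0))
  ~> 3
inferred type:
  Nat


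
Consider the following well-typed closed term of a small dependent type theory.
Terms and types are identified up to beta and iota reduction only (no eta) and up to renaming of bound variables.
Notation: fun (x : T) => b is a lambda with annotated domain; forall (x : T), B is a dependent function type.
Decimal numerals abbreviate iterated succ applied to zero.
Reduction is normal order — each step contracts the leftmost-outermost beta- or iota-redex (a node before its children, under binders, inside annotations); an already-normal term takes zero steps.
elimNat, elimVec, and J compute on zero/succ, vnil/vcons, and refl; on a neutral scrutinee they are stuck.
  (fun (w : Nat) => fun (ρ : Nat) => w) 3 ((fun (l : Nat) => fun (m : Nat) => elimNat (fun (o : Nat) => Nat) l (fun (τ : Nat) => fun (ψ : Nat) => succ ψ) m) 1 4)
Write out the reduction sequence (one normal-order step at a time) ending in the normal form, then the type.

reduction (normal order):
  (fun (w : Nat) => fun (ρ : Nat) => w) 3 ((fun (l : Nat) => fun (m : Nat) => elimNat (fun (o : Nat) => Nat) l (fun (τ : Nat) => fun (ψ : Nat) => succ ψ) m) 1 4)
  ~> (fun (w : Nat) => 3) ((fun (ρ : Nat) => fun (l : Nat) => elimNat (fun (m : Nat) => Nat) ρ (fun (o : Nat) => fun (τ : Nat) => succ τ) l) 1 4)
  ~> 3
the term's type:
  Nat


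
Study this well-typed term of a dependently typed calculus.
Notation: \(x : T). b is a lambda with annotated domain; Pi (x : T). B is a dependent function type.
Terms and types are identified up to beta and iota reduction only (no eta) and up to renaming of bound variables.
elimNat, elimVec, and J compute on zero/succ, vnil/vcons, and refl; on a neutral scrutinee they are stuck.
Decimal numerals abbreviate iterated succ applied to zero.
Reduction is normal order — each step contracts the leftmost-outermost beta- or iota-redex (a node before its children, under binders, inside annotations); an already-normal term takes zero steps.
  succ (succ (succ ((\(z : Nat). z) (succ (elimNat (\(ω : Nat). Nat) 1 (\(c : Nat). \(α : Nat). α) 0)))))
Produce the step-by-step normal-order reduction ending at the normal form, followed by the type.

normal-order reduction sequence:
  succ (succ (succ ((\(z : Nat). z) (succ (elimNat (\(ω : Nat). Nat) 1 (\(c : Nat). \(α : Nat). α) 0)))))
  ~> succ (succ (succ (succ (elimNat (\(z : Nat). Nat) 1 (\(ω : Nat). \(c : Nat). c) 0))))
  ~> 5
type:
  Nat


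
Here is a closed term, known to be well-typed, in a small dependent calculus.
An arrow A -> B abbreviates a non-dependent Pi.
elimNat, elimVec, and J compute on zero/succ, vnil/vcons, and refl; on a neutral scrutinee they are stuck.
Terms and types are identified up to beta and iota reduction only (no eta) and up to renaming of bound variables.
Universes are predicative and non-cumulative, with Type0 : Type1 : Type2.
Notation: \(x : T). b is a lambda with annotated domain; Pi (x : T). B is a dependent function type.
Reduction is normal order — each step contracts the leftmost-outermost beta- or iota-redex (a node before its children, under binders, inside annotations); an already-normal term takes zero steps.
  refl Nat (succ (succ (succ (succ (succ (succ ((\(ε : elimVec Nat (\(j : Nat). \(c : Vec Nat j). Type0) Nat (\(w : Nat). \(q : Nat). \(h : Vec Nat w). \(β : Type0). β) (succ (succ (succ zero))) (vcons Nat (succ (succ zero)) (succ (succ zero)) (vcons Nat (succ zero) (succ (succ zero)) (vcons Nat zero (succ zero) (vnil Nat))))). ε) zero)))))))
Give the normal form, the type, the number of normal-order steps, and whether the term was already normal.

resulting normal form:
  refl Nat (succ (succ (succ (succ (succ (succ zero))))))
inferred type:
  Eq Nat (succ (succ (succ (succ (succ (succ zero)))))) (succ (succ (succ (succ (succ (succ zero))))))
normal-order step count: 1
started in normal form: no
first contracted redex: a beta-redex


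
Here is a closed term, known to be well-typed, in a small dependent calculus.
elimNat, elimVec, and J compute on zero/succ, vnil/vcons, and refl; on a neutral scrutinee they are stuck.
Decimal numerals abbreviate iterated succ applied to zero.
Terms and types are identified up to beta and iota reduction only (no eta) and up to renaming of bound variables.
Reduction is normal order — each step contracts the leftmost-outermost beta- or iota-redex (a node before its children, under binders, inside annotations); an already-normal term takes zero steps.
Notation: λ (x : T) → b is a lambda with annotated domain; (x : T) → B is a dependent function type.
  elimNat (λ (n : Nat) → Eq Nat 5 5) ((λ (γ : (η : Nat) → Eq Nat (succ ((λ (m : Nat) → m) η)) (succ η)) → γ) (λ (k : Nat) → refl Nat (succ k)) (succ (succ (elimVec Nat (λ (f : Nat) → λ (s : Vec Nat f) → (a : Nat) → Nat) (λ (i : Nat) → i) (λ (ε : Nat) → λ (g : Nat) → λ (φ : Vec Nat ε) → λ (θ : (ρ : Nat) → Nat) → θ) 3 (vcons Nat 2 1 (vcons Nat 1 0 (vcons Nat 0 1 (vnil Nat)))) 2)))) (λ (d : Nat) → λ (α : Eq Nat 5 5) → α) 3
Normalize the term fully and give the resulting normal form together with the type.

normal form:
  refl Nat 5
the term's type:
  Eq Nat 5 5


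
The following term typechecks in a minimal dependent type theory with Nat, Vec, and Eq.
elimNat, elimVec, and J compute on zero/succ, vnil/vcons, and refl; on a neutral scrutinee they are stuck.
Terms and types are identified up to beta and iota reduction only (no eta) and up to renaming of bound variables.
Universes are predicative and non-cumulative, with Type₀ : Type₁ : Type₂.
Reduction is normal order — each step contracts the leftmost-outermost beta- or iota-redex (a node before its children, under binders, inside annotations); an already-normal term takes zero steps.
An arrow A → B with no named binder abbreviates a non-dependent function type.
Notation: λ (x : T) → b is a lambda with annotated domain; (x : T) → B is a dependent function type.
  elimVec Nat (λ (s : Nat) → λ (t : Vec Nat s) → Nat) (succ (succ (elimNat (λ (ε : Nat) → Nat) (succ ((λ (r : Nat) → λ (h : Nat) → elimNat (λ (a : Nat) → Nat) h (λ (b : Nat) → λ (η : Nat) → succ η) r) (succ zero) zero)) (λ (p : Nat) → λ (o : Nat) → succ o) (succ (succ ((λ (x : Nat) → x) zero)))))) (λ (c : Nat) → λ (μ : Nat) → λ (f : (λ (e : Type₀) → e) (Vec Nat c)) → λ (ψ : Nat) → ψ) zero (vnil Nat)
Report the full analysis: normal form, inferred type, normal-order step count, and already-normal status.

normal form:
  succ (succ (succ (succ (succ (succ zero)))))
the term's type:
  Nat
normal-order step count: 15
term was already normal: no
first contracted redex: an elimVec iota-redex


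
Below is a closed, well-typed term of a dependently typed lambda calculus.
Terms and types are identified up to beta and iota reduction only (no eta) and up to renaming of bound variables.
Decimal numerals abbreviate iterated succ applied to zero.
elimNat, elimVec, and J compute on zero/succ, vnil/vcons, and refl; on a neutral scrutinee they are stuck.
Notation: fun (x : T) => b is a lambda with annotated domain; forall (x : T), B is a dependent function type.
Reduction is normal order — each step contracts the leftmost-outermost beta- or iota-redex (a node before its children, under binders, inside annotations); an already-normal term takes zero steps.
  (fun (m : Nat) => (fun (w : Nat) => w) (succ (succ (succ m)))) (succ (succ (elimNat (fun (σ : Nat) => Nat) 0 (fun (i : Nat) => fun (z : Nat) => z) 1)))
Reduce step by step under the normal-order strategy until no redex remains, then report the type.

normal-order reduction sequence:
  (fun (m : Nat) => (fun (w : Nat) => w) (succ (succ (succ m)))) (succ (succ (elimNat (fun (σ : Nat) => Nat) 0 (fun (i : Nat) => fun (z : Nat) => z) 1)))
  ~> (fun (m : Nat) => m) (succ (succ (succ (succ (succ (elimNat (fun (w : Nat) => Nat) 0 (fun (σ : Nat) => fun (i : Nat) => i) 1))))))
  ~> succ (succ (succ (succ (succ (elimNat (fun (m : Nat) => Nat) 0 (fun (w : Nat) => fun (σ : Nat) => σ) 1)))))
  ~> succ (succ (succ (succ (succ ((fun (m : Nat) => fun (w : Nat) => w) 0 (elimNat (fun (σ : Nat) => Nat) 0 (fun (i : Nat) => fun (z : Nat) => z) 0))))))
  ~> succ (succ (succ (succ (succ ((fun (m : Nat) => m) (elimNat (fun (w : Nat) => Nat) 0 (fun (σ : Nat) => fun (i : Nat) => i) 0))))))
  ~> succ (succ (succ (succ (succ (elimNat (fun (m : Nat) => Nat) 0 (fun (w : Nat) => fun (σ : Nat) => σ) 0)))))
  ~> 5
type:
  Nat


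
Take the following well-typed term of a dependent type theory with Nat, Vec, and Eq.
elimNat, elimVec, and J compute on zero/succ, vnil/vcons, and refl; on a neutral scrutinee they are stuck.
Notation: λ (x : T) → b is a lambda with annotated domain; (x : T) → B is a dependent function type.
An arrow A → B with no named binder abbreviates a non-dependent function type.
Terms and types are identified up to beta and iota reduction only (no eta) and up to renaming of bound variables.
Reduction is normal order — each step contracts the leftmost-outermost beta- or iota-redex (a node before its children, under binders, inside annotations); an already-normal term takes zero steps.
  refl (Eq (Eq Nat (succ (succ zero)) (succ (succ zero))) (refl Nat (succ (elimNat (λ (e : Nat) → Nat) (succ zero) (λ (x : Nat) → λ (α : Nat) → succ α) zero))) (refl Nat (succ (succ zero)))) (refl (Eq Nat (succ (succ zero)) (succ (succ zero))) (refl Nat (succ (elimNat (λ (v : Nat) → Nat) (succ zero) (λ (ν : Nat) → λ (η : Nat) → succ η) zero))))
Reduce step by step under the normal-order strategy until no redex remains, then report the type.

normal-order reduction:
  refl (Eq (Eq Nat (succ (succ zero)) (succ (succ zero))) (refl Nat (succ (elimNat (λ (e : Nat) → Nat) (succ zero) (λ (x : Nat) → λ (α : Nat) → succ α) zero))) (refl Nat (succ (succ zero)))) (refl (Eq Nat (succ (succ zero)) (succ (succ zero))) (refl Nat (succ (elimNat (λ (v : Nat) → Nat) (succ zero) (λ (ν : Nat) → λ (η : Nat) → succ η) zero))))
  ~> refl (Eq (Eq Nat (succ (succ zero)) (succ (succ zero))) (refl Nat (succ (succ zero))) (refl Nat (succ (succ zero)))) (refl (Eq Nat (succ (succ zero)) (succ (succ zero))) (refl Nat (succ (elimNat (λ (e : Nat) → Nat) (succ zero) (λ (x : Nat) → λ (α : Nat) → succ α) zero))))
  ~> refl (Eq (Eq Nat (succ (succ zero)) (succ (succ zero))) (refl Nat (succ (succ zero))) (refl Nat (succ (succ zero)))) (refl (Eq Nat (succ (succ zero)) (succ (succ zero))) (refl Nat (succ (succ zero))))
type:
  Eq (Eq (Eq Nat (succ (succ zero)) (succ (succ zero))) (refl Nat (succ (succ zero))) (refl Nat (succ (succ zero)))) (refl (Eq Nat (succ (succ zero)) (succ (succ zero))) (refl Nat (succ (succ zero)))) (refl (Eq Nat (succ (succ zero)) (succ (succ zero))) (refl Nat (succ (succ zero))))


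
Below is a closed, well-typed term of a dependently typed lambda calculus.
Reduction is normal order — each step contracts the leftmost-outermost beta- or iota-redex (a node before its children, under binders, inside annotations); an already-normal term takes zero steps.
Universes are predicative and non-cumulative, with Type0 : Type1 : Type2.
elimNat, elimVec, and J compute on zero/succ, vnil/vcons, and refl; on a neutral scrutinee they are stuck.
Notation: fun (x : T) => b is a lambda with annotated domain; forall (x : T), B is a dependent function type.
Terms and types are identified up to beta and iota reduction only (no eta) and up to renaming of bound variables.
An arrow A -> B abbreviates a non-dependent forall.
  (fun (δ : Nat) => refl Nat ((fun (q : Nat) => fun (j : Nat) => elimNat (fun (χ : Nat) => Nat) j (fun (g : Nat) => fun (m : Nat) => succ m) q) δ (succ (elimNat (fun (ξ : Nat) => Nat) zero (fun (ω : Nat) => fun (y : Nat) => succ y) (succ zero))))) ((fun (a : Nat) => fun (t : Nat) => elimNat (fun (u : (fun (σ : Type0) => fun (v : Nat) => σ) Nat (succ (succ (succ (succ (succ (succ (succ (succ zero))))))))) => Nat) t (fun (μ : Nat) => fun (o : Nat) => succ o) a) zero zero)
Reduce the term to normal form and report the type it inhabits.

resulting normal form:
  refl Nat (succ (succ zero))
the term's type:
  Eq Nat (succ (succ zero)) (succ (succ zero))


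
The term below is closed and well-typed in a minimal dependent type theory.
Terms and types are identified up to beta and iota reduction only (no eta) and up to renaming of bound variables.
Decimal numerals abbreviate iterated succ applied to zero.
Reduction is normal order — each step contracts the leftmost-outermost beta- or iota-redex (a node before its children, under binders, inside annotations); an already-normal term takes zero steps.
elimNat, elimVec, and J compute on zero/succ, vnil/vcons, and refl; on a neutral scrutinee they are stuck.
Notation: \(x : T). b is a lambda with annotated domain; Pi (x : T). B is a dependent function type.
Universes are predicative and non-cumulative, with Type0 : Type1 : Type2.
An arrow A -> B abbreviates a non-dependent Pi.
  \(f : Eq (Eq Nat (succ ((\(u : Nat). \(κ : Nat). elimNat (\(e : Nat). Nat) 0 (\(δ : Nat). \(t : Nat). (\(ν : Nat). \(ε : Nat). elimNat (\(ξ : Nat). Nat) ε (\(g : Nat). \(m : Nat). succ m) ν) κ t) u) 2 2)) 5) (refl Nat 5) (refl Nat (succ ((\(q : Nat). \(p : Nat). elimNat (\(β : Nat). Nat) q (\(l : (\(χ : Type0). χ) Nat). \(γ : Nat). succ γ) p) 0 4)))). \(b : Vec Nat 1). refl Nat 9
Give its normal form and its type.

normal form:
  \(f : Eq (Eq Nat 5 5) (refl Nat 5) (refl Nat 5)). \(u : Vec Nat 1). refl Nat 9
type:
  Eq (Eq Nat 5 5) (refl Nat 5) (refl Nat 5) -> Vec Nat 1 -> Eq Nat 9 9


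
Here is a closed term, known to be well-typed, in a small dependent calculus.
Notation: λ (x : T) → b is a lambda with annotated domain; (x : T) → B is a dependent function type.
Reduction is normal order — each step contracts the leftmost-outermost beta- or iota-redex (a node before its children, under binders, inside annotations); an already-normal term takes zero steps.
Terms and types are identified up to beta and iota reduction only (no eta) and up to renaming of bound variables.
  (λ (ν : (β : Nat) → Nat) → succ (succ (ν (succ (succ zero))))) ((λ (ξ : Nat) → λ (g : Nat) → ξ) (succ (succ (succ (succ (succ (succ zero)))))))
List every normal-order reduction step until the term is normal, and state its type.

reduction (normal order):
  (λ (ν : (β : Nat) → Nat) → succ (succ (ν (succ (succ zero))))) ((λ (ξ : Nat) → λ (g : Nat) → ξ) (succ (succ (succ (succ (succ (succ zero)))))))
  ~> succ (succ ((λ (ν : Nat) → λ (β : Nat) → ν) (succ (succ (succ (succ (succ (succ zero)))))) (succ (succ zero))))
  ~> succ (succ ((λ (ν : Nat) → succ (succ (succ (succ (succ (succ zero)))))) (succ (succ zero))))
  ~> succ (succ (succ (succ (succ (succ (succ (succ zero)))))))
type:
  Nat


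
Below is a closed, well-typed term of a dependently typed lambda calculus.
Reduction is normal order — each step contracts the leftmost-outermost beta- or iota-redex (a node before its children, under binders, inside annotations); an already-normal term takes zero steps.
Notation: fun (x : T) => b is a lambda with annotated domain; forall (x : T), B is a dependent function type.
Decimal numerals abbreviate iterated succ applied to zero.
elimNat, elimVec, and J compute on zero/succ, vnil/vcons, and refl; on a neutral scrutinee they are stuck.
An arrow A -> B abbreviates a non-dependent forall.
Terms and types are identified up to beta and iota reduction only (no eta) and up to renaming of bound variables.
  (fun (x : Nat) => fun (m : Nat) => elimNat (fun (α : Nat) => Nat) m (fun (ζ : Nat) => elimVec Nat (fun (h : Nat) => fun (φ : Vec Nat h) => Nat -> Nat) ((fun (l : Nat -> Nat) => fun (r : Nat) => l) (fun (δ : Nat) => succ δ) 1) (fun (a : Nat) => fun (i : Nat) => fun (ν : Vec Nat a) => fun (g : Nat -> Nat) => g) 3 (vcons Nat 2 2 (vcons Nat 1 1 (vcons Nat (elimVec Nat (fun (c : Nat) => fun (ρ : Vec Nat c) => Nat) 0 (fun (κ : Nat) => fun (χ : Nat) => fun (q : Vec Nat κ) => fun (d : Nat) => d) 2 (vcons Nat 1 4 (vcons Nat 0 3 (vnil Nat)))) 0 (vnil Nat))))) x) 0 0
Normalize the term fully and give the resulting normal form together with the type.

resulting normal form:
  0
the term's type:
  Nat


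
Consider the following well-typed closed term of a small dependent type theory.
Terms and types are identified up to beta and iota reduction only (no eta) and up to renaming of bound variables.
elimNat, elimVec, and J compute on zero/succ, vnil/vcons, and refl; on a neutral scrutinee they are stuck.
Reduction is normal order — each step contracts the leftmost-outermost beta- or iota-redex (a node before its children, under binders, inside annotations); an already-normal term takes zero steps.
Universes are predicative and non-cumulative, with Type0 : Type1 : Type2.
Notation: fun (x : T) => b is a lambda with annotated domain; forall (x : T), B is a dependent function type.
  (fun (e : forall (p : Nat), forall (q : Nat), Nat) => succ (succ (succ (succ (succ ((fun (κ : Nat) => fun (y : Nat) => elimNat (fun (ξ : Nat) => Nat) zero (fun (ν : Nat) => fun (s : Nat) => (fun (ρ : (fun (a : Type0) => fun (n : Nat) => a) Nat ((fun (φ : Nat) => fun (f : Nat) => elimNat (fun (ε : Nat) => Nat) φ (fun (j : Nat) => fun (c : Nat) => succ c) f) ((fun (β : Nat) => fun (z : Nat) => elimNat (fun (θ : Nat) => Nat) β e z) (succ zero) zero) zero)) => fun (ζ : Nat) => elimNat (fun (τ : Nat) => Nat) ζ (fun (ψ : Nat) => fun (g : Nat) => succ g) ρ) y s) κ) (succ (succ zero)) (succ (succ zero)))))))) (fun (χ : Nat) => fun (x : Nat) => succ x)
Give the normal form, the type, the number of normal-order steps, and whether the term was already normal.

reduced normal form:
  succ (succ (succ (succ (succ (succ (succ (succ (succ zero))))))))
inferred type:
  Nat
steps to reach normal form (normal order): 28
already normal: no
first redex: a beta-redex


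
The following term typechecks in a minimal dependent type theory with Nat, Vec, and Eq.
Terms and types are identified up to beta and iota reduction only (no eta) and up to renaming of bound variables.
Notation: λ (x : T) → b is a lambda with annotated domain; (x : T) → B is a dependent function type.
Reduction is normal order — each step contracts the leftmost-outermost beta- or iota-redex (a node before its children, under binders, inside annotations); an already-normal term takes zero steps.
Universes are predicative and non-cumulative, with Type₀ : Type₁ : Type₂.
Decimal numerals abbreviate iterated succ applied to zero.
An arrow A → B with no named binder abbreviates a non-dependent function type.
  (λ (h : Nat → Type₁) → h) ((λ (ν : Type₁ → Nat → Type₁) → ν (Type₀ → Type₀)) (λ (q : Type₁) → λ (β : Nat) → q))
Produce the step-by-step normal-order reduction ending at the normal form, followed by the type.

reduction (normal order):
  (λ (h : Nat → Type₁) → h) ((λ (ν : Type₁ → Nat → Type₁) → ν (Type₀ → Type₀)) (λ (q : Type₁) → λ (β : Nat) → q))
  ~> (λ (h : Type₁ → Nat → Type₁) → h (Type₀ → Type₀)) (λ (ν : Type₁) → λ (q : Nat) → ν)
  ~> (λ (h : Type₁) → λ (ν : Nat) → h) (Type₀ → Type₀)
  ~> λ (h : Nat) → Type₀ → Type₀
inferred type:
  Nat → Type₁


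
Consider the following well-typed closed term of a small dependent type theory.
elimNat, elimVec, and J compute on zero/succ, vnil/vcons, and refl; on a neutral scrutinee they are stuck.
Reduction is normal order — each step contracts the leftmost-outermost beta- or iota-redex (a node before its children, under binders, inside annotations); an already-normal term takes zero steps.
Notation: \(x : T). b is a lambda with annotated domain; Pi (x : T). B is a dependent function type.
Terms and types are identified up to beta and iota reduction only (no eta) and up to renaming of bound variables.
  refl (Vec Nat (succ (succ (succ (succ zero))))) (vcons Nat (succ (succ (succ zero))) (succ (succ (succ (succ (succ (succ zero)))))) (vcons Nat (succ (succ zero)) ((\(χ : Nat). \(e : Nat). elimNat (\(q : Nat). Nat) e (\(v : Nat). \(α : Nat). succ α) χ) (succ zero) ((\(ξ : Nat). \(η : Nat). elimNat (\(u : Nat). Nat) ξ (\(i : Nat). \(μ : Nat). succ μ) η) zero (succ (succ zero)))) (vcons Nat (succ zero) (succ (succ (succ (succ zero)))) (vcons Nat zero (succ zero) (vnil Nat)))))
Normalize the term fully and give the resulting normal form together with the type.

resulting normal form:
  refl (Vec Nat (succ (succ (succ (succ zero))))) (vcons Nat (succ (succ (succ zero))) (succ (succ (succ (succ (succ (succ zero)))))) (vcons Nat (succ (succ zero)) (succ (succ (succ zero))) (vcons Nat (succ zero) (succ (succ (succ (succ zero)))) (vcons Nat zero (succ zero) (vnil Nat)))))
inferred type:
  Eq (Vec Nat (succ (succ (succ (succ zero))))) (vcons Nat (succ (succ (succ zero))) (succ (succ (succ (succ (succ (succ zero)))))) (vcons Nat (succ (succ zero)) (succ (succ (succ zero))) (vcons Nat (succ zero) (succ (succ (succ (succ zero)))) (vcons Nat zero (succ zero) (vnil Nat))))) (vcons Nat (succ (succ (succ zero))) (succ (succ (succ (succ (succ (succ zero)))))) (vcons Nat (succ (succ zero)) (succ (succ (succ zero))) (vcons Nat (succ zero) (succ (succ (succ (succ zero)))) (vcons Nat zero (succ zero) (vnil Nat)))))
observation: the first redex contracted is a beta-redex; the normal form is reached in 15 normal-order steps.
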